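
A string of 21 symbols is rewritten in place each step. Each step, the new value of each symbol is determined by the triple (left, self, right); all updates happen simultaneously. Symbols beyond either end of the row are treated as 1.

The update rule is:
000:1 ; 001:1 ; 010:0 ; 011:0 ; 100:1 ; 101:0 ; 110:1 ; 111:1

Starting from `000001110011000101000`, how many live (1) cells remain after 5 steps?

111110111101111000111
111110011100111111011
111111101111011111001
111111100111001111110
111111111011110111110
count of 1: 18

18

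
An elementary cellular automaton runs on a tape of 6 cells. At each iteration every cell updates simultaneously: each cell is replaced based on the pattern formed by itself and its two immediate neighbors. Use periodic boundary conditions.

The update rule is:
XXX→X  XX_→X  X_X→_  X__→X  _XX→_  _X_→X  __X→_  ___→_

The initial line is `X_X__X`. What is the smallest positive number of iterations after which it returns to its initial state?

6

X_XX__
X__XX_
XX__X_
_XX_X_
__X_XX
X_X__X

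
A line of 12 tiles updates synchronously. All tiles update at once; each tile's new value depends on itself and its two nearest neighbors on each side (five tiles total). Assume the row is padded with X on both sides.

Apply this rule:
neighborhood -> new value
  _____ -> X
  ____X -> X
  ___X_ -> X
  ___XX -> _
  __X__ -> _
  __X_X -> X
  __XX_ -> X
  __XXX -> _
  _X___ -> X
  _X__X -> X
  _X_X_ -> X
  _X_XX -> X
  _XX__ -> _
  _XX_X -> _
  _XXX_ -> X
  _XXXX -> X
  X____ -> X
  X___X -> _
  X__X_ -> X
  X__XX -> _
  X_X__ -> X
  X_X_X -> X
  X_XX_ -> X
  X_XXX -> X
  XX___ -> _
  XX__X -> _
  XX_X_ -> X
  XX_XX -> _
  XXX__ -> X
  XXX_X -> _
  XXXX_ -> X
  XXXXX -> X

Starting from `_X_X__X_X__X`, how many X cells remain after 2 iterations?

iteration 1: XXXXXXXXXX__
iteration 2: XXXXXXXXXX__
count of X: 10

10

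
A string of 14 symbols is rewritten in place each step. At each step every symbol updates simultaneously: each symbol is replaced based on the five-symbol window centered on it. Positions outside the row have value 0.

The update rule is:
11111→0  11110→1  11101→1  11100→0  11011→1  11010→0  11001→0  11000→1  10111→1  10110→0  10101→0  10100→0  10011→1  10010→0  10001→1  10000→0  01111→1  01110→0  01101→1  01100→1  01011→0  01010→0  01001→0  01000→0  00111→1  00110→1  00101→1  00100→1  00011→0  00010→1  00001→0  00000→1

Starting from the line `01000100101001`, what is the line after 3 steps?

11101001101011

step 1: 11011100100001
step 2: 11110000100011
step 3: 11101001101011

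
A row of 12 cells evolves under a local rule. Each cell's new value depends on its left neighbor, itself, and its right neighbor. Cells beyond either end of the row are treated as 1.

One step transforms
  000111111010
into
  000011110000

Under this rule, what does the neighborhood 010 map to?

At position 10 the neighborhood is 010; the next row has 0 there.

0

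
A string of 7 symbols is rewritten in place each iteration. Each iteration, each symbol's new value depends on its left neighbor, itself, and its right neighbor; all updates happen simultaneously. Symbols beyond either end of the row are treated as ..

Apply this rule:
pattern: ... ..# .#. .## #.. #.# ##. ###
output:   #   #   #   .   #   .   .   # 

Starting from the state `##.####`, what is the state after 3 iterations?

....##.
####..#
.##.###

.##.###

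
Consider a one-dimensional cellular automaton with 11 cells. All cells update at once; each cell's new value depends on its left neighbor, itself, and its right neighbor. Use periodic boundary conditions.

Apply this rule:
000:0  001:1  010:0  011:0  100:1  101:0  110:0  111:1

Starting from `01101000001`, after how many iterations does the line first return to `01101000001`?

00000100010
00001010101
10010000000
01101000001

4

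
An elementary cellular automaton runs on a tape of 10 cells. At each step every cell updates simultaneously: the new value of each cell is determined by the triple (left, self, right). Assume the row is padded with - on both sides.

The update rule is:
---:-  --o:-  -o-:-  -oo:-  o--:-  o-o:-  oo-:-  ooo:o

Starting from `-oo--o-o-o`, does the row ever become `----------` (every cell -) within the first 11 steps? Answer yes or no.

yes

----------
all cells are - at step 1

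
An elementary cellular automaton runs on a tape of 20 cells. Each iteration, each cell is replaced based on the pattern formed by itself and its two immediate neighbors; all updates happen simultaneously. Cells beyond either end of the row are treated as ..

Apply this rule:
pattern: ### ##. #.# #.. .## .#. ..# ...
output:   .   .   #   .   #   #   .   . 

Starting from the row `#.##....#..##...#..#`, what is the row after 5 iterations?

#.......#..#....#..#

iteration 1: ###.....#..#....#..#
iteration 2: #.......#..#....#..#
iteration 3: #.......#..#....#..#  (fixed point — unchanged through iteration 5)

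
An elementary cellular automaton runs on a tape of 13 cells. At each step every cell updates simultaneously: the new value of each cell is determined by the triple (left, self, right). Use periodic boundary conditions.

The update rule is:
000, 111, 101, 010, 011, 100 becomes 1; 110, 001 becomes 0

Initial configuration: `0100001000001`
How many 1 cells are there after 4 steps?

1111101111101
1111011111011
1110111110111
1101111101111
count of 1: 11

11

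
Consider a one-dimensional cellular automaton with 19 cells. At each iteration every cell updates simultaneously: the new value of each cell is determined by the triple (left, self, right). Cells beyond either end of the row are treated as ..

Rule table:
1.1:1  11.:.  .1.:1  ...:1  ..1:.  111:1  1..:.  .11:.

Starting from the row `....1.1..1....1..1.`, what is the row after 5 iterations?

1..1.1..1.11111.11.

111.111..1.11.1..1.
.1.1.1...11..11..1.
.11111.1.........1.
..111.11.1111111.1.
1..1.1..1.11111.11.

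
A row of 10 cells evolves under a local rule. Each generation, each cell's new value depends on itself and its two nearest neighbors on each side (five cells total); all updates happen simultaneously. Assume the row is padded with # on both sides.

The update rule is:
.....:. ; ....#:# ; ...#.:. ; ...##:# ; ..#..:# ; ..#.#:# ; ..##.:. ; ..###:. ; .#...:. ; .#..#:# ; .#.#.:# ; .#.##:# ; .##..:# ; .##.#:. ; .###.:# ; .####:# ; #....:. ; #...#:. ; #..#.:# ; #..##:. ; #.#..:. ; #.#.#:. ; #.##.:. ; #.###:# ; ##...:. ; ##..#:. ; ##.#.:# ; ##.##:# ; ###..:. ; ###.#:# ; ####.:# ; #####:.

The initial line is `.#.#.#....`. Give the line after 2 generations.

##.#...#.#

#.#.#...##
##.#...#.#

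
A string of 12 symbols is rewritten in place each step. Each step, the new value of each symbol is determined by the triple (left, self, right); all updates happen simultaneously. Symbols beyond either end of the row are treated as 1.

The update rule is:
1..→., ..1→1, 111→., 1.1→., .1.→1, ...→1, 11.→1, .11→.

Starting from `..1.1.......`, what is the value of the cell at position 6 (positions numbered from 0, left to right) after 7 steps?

1

.11.1.111111
..1.1.......  (repeats step 0; period 2)
step 7: .11.1.111111
position 6 holds 1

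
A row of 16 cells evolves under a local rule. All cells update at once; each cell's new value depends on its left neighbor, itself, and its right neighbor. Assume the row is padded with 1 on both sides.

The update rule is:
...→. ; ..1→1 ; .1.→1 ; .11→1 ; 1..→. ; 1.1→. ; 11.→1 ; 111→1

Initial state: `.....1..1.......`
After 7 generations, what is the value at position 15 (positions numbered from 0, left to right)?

....11.11......1
...111.11.....11
..1111.11....111
.11111.11...1111
.11111.11..11111
.11111.11.111111
.11111.11.111111
position 15 holds 1

1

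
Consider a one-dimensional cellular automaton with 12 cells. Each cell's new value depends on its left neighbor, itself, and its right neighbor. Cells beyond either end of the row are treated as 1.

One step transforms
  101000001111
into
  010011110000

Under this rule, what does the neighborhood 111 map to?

At position 9 the neighborhood is 111; the next row has 0 there.

0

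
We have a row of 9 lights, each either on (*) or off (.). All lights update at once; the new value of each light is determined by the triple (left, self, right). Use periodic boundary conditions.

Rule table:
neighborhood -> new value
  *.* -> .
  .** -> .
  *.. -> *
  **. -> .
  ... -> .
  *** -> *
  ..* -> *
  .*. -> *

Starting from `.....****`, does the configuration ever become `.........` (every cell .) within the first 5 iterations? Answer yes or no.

no

iteration 1: *...*.**.
iteration 2: **.**....
iteration 3: .....*..*
iteration 4: *...*****
iteration 5: .*.*.****
iteration 5 is .*.*.****, still not uniform .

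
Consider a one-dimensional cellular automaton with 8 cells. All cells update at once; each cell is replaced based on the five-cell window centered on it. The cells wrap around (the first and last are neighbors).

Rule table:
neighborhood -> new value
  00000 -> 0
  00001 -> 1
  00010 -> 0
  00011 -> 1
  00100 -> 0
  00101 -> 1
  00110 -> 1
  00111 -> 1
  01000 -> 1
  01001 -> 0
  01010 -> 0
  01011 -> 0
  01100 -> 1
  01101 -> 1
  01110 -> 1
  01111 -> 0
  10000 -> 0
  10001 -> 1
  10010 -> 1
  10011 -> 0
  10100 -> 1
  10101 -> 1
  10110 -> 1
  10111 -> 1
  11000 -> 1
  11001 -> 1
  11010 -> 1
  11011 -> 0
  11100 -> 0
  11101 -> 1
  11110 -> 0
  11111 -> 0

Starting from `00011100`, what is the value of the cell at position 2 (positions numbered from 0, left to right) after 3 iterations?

0

01111010
01001110
10001101
position 2 holds 0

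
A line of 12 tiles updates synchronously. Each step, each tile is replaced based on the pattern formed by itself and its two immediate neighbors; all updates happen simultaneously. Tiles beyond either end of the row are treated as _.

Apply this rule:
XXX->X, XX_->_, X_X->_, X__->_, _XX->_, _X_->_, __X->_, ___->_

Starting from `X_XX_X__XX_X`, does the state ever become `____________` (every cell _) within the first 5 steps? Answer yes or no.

yes

step 1: ____________
all cells are _ at step 1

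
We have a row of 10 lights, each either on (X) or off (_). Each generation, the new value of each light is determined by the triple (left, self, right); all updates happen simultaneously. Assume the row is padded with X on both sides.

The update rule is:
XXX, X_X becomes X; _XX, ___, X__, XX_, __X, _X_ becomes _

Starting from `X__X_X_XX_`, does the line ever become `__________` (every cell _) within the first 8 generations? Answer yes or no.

yes

____X_X__X
_____X____
__________
all cells are _ at generation 3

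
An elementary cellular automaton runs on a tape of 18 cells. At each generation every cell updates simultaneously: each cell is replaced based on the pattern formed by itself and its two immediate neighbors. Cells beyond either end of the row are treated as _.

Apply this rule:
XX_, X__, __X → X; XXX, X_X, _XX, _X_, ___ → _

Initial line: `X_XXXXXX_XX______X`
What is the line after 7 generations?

_______X__XX____X_
______X_XX_XX__X_X
_____X___X__XXX___
____X_X_X_XX__XX__
___X_______XXX_XX_
__X_X_____X__X__XX
_X___X___X_XX_XX_X

_X___X___X_XX_XX_X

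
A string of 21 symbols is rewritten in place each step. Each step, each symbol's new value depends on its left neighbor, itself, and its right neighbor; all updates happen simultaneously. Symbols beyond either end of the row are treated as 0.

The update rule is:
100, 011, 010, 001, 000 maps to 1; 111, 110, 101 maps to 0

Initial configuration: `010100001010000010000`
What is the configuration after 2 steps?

110111111011111111111
100100000010000000000

100100000010000000000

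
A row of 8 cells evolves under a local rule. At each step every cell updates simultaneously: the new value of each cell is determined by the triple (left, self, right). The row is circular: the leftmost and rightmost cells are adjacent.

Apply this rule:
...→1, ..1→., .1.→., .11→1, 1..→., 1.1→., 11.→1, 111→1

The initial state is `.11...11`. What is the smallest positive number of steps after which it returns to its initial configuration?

2

.11.1.11
.11...11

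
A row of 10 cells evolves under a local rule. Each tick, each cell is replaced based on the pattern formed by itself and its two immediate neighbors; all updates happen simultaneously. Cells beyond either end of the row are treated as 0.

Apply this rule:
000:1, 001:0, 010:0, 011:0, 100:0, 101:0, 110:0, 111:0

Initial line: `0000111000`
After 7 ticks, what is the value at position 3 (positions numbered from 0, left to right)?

0

1110000011
0000111000  (repeats tick 0; period 2)
tick 7: 1110000011
position 3 holds 0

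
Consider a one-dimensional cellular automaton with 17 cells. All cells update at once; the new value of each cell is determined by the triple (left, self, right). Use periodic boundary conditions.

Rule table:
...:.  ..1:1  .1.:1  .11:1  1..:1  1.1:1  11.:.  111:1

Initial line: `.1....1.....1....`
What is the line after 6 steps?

111.11111.11111.1

step 1: 111..111...111...
step 2: 11.1111.1.111.1.1
step 3: 1.1111.11111.1111
step 4: .1111.11111.11111
step 5: 1111.11111.11111.
step 6: 111.11111.11111.1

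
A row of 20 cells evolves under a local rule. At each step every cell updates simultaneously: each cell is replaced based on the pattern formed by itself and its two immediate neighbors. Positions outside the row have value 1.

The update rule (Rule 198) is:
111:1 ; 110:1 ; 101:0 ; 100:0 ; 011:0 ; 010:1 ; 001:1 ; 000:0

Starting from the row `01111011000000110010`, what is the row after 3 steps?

01001001000101010110

00111001000001010110
01011011000011010010
01001001000101010110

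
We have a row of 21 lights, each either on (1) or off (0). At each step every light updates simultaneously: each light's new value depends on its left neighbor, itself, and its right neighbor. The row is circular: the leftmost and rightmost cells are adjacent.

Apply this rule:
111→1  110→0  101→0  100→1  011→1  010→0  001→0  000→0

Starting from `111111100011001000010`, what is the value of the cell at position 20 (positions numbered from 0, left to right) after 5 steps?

111111010010100100000
111110001000010010000
111101000100001001000
111000100010000100100
110100010001000010010
position 20 holds 0

0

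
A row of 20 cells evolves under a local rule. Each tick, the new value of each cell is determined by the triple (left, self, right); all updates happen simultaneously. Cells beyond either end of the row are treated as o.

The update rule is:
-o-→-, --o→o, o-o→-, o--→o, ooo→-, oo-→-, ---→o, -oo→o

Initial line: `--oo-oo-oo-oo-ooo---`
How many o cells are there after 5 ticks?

9

tick 1: ooo--o--o--o--o--ooo
tick 2: ---oo-oo-oo-oo-ooo--
tick 3: oooo--o--o--o--o--oo
tick 4: ----oo-oo-oo-oo-ooo-
tick 5: ooooo--o--o--o--o---
count of o: 9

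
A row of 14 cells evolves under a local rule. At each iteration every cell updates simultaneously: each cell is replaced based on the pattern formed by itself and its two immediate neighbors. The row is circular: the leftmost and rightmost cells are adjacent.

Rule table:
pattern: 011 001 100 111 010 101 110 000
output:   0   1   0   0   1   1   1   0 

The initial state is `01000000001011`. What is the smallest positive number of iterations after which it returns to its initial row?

14

11000000011101
01000000100110
11000001101010
01000010111111
11000111000001
01001001000010
11011011000110
01101101001011
10110111011101
11011001100110
01101010101011
10111111111101
11000000000110
01000000001011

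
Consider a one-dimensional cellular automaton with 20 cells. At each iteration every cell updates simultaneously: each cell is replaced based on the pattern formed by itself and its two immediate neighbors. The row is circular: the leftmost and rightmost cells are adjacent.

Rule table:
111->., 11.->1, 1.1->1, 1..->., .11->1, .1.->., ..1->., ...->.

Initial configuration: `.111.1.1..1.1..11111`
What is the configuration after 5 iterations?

iteration 1: 11.11.1....1...1...1
iteration 2: .11111.............1
iteration 3: 11...1..............
iteration 4: 11..................
iteration 5: 11..................

11..................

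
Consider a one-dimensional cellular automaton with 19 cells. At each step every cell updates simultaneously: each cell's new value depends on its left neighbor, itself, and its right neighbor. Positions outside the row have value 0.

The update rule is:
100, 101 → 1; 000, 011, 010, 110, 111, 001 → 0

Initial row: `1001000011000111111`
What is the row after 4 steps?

0000100100000100000

step 1: 0100100000100000000
step 2: 0010010000010000000
step 3: 0001001000001000000
step 4: 0000100100000100000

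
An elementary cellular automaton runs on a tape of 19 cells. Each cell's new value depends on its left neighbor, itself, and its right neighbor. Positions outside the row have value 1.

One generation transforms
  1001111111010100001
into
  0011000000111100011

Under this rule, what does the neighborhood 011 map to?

At position 3 the neighborhood is 011; the next row has 1 there.

1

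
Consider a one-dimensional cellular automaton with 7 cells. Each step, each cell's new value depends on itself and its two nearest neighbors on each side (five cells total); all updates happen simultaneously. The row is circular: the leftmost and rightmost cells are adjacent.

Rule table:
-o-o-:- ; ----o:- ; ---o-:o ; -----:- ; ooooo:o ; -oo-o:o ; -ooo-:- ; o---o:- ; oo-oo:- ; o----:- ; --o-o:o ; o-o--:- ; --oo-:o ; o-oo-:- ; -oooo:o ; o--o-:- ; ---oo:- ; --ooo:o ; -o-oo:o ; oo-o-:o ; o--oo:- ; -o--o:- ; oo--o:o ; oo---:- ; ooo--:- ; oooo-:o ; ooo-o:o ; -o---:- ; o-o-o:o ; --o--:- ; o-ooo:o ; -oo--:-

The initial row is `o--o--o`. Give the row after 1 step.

-o----o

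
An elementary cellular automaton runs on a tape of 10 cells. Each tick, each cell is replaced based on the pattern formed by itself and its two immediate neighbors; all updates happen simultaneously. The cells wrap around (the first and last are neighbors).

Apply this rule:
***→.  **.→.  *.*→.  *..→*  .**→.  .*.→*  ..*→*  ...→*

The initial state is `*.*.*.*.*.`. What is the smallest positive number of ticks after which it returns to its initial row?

*.*.*.*.*.

1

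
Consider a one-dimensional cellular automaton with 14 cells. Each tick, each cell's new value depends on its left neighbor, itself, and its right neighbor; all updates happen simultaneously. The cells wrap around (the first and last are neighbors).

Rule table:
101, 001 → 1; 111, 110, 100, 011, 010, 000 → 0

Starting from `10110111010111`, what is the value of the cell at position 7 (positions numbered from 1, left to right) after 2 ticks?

01001000101000
10010001010000
position 7 holds 0

0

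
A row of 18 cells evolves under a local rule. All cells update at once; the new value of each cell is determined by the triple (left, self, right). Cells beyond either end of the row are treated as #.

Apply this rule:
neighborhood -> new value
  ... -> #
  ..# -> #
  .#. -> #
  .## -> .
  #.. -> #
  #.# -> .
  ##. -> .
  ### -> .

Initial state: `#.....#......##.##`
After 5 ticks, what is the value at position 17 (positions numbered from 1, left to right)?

tick 1: .############.....
tick 2: .............#####
tick 3: #############.....
tick 4: .............#####  (repeats tick 2; period 2)
tick 5: #############.....
position 17 holds .

.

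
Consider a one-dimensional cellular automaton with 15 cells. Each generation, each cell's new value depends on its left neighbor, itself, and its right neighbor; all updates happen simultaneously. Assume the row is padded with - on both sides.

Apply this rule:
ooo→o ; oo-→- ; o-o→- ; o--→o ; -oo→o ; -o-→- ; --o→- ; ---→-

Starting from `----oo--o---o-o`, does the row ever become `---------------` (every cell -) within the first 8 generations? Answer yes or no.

----o-o--o-----
-------o--o----
--------o--o---
---------o--o--
----------o--o-
-----------o--o
------------o--
-------------o-
generation 8 is -------------o-, still not uniform -

no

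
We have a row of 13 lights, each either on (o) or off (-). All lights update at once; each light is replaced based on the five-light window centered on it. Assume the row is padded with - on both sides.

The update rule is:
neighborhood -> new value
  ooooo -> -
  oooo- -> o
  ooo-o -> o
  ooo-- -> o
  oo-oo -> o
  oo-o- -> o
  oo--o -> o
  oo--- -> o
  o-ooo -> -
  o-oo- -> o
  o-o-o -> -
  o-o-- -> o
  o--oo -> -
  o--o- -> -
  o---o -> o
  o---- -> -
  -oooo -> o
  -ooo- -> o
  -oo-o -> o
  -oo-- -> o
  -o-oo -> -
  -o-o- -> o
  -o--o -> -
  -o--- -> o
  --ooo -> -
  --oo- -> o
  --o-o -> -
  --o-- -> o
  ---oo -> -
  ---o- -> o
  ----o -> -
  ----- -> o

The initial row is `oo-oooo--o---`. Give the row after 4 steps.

---ooooo---oo

ooo-oooo-oo-o
-ooo-oooooooo
--ooo-o----oo
---ooooo---oo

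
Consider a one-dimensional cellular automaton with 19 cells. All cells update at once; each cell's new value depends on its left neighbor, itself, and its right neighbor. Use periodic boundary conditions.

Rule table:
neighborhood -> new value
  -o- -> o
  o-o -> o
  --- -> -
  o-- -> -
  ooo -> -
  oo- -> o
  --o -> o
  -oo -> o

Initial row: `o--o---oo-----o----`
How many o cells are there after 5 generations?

8

o-oo--ooo----oo---o
oooo-oo-o---ooo--oo
---oooooo--oo-o-oo-
--oo----o-oooooooo-
-ooo---oooo------o-
count of o: 8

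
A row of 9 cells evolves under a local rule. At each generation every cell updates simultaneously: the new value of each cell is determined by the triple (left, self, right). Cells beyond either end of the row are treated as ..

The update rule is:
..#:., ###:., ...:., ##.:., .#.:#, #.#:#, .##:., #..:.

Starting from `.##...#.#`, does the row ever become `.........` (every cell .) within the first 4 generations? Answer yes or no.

......###
.........
all cells are . at generation 2

yes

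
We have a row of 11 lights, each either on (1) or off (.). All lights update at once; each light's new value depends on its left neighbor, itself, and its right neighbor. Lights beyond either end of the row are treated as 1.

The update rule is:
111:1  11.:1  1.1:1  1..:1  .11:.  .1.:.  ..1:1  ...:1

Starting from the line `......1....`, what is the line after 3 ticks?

11111111.11

111111.1111
1111111.111
11111111.11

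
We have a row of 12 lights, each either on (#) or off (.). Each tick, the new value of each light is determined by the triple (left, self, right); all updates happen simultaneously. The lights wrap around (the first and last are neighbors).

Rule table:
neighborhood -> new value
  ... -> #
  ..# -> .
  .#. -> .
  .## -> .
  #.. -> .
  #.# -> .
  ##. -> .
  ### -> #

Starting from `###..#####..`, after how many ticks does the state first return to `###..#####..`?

.#....###...
...##..#..##
.#..........
...#########
.#..#######.
.....#####..
####..###..#
###....#....
.#..##...##.
.......#....
######...###
#####..#..##
####.......#
###..#####..

14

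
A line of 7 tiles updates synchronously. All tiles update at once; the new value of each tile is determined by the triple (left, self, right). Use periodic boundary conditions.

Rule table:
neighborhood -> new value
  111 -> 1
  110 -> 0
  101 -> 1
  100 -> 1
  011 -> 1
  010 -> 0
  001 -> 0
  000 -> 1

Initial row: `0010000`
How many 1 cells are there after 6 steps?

step 1: 1001111
step 2: 0101111
step 3: 1011110
step 4: 0111101
step 5: 1111010
step 6: 1110101
count of 1: 5

5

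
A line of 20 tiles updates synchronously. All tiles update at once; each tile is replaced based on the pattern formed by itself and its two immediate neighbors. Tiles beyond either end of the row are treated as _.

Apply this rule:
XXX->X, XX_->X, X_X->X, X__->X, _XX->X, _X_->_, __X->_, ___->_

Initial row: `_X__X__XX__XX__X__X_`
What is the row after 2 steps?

___X__XXXXXXXXX__X__

__X__X_XXX_XXX__X__X
___X__XXXXXXXXX__X__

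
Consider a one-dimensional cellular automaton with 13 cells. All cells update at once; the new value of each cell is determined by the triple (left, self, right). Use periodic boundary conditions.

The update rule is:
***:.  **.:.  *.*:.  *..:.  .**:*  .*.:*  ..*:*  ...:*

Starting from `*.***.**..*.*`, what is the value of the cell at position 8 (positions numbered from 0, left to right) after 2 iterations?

iteration 1: ..*...*..**.*
iteration 2: .**.***.**..*
position 8 holds *

*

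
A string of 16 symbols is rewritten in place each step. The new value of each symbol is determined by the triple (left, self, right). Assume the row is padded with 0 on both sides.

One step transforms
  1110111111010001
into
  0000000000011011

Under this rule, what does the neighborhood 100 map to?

At position 12 the neighborhood is 100; the next row has 1 there.

1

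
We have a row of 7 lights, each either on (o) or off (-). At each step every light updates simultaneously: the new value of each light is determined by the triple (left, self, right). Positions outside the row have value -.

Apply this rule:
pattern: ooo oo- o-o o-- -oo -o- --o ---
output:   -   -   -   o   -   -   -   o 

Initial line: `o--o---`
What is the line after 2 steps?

--o----

-o--ooo
--o----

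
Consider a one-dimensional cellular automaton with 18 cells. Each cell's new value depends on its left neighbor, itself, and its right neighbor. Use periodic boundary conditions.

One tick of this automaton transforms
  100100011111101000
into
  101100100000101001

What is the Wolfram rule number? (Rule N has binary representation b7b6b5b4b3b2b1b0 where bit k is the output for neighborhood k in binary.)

70

position 8: 111 → 0  (bit 7 = 0)
position 12: 110 → 1  (bit 6 = 1)
position 13: 101 → 0  (bit 5 = 0)
position 1: 100 → 0  (bit 4 = 0)
position 7: 011 → 0  (bit 3 = 0)
position 0: 010 → 1  (bit 2 = 1)
position 2: 001 → 1  (bit 1 = 1)
position 5: 000 → 0  (bit 0 = 0)
bits b7..b0 = 01000110 = 70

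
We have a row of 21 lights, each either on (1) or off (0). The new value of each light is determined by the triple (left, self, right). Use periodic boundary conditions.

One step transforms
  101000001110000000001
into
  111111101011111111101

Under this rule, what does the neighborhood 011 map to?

At position 8 the neighborhood is 011; the next row has 1 there.

1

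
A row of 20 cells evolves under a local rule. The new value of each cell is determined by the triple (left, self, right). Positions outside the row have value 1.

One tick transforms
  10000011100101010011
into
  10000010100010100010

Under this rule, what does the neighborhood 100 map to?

At position 1 the neighborhood is 100; the next row has 0 there.

0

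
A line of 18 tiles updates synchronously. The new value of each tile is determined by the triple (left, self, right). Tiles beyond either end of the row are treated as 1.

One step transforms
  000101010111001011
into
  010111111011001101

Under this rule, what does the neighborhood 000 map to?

1

At position 1 the neighborhood is 000; the next row has 1 there.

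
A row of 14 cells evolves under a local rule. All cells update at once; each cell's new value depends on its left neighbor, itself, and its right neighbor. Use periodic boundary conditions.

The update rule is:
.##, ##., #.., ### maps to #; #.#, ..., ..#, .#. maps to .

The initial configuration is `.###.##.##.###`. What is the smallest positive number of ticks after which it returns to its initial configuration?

.###.##.##.###

1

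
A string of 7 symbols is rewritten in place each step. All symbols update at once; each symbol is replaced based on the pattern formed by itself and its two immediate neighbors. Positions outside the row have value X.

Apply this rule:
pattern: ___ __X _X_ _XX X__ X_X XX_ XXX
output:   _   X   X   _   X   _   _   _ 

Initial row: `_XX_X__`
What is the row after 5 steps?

X_____X

step 1: ____XXX
step 2: X__X___
step 3: _XXXX_X
step 4: _______
step 5: X_____X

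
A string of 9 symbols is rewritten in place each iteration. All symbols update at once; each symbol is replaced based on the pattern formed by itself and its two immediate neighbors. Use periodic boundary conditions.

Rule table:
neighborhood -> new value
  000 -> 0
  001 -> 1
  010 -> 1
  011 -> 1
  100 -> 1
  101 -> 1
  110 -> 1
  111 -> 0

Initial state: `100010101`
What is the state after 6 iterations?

100011001

110111111
011100000
110110000
111111001
000001111
100011001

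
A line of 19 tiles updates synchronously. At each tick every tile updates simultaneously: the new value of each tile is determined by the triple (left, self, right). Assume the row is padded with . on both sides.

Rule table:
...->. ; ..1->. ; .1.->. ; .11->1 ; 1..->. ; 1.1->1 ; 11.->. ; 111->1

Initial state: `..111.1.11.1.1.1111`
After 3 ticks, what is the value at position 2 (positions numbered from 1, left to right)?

.

tick 1: ..11.1.11.1.1.1111.
tick 2: ..1.1.11.1.1.1111..
tick 3: ...1.11.1.1.1111...
position 2 holds .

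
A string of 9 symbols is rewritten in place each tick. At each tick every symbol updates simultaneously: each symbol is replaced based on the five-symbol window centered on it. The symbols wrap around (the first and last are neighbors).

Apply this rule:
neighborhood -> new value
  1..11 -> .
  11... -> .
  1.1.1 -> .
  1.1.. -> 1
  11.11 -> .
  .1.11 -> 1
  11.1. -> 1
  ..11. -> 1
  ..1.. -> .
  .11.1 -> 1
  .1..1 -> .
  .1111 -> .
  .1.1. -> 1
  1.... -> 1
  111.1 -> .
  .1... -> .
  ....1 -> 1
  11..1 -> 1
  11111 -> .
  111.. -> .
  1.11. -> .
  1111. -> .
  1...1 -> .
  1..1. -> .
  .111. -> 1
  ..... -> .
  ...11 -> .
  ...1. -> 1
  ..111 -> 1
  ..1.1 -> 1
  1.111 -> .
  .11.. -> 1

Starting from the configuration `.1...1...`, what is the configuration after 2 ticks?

...1...11

1...1..11
...1...11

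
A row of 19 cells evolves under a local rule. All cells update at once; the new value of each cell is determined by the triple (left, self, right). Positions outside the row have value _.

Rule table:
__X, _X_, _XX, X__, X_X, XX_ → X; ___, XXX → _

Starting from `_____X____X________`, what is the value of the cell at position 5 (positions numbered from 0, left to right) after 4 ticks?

_

____XXX__XXX_______
___XX_XXXX_XX______
__XXXXX__XXXXX_____
_XX___XXXX___XX____
position 5 holds _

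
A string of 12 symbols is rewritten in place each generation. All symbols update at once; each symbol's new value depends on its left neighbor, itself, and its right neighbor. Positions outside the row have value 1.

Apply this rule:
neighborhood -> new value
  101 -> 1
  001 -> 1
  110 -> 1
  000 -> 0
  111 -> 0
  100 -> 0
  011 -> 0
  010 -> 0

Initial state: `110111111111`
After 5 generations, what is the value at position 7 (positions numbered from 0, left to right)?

011000000000
101000000001
110000000010
010000000101
100000001010
position 7 holds 0

0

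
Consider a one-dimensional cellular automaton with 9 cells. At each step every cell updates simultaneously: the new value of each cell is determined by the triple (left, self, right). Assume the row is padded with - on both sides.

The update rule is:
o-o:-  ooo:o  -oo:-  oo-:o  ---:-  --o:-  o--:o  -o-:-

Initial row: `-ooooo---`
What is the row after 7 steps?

--------o

--ooooo--
---ooooo-
----ooooo
-----oooo
------ooo
-------oo
--------o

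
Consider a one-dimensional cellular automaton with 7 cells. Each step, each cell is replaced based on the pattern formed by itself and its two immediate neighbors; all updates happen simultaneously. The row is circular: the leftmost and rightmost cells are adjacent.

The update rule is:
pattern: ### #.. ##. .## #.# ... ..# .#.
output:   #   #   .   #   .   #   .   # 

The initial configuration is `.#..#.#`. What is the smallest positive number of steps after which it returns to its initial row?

2

.##.#.#
.#..#.#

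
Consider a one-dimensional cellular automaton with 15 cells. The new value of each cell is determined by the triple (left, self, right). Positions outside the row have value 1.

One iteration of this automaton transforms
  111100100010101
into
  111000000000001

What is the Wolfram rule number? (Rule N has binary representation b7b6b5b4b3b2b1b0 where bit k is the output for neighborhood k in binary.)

position 0: 111 → 1  (bit 7 = 1)
position 3: 110 → 0  (bit 6 = 0)
position 11: 101 → 0  (bit 5 = 0)
position 4: 100 → 0  (bit 4 = 0)
position 14: 011 → 1  (bit 3 = 1)
position 6: 010 → 0  (bit 2 = 0)
position 5: 001 → 0  (bit 1 = 0)
position 8: 000 → 0  (bit 0 = 0)
bits b7..b0 = 10001000 = 136

136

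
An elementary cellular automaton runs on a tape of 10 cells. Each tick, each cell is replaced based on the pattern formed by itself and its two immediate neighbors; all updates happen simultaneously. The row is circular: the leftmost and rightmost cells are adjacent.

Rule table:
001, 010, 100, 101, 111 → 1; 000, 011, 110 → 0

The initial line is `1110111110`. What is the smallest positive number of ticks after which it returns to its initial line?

tick 1: 0101011101
tick 2: 1111101011
tick 3: 1111011101
tick 4: 1110101010
tick 5: 0101111111
tick 6: 1110111110

6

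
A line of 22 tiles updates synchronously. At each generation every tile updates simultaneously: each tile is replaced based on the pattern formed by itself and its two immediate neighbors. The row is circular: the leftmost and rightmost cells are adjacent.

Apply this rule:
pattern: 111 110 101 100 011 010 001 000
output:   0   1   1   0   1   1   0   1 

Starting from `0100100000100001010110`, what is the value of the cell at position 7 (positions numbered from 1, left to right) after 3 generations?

1

generation 1: 0100101110101101111110
generation 2: 0100111011111111000010
generation 3: 0100101110000001011010
position 7 holds 1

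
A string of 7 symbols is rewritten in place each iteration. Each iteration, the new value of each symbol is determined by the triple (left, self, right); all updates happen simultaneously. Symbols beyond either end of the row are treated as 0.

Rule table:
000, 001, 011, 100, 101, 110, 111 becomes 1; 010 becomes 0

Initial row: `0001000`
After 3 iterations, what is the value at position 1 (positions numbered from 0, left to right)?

1

iteration 1: 1110111
iteration 2: 1111111
iteration 3: 1111111
position 1 holds 1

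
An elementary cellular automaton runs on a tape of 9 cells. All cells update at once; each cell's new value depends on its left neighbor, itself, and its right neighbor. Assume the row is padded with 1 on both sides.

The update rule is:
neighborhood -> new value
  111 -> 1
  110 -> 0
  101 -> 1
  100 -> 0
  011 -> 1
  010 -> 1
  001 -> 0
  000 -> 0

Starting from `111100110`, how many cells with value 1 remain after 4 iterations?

iteration 1: 111000101
iteration 2: 110000111
iteration 3: 100000111
iteration 4: 000000111
count of 1: 3

3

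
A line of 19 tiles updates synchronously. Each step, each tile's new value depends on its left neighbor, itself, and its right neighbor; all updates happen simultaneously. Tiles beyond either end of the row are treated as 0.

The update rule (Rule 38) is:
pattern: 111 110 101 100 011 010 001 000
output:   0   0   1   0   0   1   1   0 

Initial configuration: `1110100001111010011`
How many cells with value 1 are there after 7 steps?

5

0001100010000110100
0010000110001001100
0110001000011010000
1000011000100110000
1000100001101000000
1001100010011000000
1010000110100000000
count of 1: 5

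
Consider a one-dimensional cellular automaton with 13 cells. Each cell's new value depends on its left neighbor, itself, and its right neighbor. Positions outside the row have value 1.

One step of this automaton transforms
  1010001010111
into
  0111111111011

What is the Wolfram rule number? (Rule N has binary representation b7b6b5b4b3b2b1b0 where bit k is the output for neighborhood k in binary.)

position 11: 111 → 1  (bit 7 = 1)
position 0: 110 → 0  (bit 6 = 0)
position 1: 101 → 1  (bit 5 = 1)
position 3: 100 → 1  (bit 4 = 1)
position 10: 011 → 0  (bit 3 = 0)
position 2: 010 → 1  (bit 2 = 1)
position 5: 001 → 1  (bit 1 = 1)
position 4: 000 → 1  (bit 0 = 1)
bits b7..b0 = 10110111 = 183

183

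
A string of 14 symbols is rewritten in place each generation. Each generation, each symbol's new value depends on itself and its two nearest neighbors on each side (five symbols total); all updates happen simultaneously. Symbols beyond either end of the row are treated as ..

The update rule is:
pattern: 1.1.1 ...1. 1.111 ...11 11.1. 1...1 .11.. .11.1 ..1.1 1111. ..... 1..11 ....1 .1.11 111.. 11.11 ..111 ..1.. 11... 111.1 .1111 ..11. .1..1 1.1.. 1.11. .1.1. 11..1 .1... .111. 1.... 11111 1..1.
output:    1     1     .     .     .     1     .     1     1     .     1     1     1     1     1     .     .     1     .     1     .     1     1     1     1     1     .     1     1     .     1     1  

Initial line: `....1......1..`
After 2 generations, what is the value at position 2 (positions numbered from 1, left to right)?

.

generation 1: 111111.111111.
generation 2: ..11.1...11.1.
position 2 holds .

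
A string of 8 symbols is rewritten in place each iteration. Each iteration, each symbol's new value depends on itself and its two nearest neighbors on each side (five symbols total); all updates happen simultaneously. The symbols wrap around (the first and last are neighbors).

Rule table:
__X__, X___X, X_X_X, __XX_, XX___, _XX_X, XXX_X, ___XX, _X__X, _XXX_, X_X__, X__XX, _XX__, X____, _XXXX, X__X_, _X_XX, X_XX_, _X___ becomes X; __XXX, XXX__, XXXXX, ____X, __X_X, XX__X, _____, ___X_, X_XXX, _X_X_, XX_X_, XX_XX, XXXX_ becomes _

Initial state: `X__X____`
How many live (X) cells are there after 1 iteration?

XXXXXX__
count of X: 6

6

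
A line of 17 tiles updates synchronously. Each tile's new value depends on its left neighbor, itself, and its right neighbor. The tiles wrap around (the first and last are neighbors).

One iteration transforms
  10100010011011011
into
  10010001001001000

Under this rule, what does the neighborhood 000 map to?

At position 4 the neighborhood is 000; the next row has 0 there.

0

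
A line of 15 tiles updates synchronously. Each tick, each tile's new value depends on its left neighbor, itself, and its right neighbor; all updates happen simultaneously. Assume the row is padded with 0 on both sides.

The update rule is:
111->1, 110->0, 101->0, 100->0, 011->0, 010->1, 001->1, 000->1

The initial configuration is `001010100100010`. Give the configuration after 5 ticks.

111010101101110
010010100000100
110110101111101
000000100111001
111111101010011

111111101010011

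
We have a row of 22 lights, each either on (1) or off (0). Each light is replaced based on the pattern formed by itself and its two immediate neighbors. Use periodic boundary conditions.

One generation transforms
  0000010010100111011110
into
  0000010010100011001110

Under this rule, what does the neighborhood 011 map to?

0

At position 13 the neighborhood is 011; the next row has 0 there.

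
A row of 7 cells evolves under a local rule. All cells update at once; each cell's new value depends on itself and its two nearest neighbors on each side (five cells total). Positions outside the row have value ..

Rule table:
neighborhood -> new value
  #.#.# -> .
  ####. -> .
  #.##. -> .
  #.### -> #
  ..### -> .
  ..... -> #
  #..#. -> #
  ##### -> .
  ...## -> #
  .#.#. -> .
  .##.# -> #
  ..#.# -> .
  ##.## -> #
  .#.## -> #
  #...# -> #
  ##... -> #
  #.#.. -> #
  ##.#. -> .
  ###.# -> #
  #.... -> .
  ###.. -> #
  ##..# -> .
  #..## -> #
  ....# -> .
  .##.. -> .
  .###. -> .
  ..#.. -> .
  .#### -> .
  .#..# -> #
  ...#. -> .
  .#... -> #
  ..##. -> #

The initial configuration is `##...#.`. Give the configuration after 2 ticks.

.#...#.

#.##..#
.#...#.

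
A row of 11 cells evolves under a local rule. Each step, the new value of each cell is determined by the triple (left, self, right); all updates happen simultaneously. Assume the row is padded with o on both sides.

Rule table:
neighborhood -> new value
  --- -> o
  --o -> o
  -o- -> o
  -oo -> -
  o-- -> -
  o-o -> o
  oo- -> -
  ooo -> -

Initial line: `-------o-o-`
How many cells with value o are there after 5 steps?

10

-oooooooooo
o----------
--ooooooooo
-o---------
oo-oooooooo
count of o: 10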